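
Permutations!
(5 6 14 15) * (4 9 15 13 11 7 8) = [0, 1, 2, 3, 9, 6, 14, 8, 4, 15, 10, 7, 12, 11, 13, 5] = (4 9 15 5 6 14 13 11 7 8)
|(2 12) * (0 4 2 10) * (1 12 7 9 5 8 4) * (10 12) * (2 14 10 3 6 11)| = |(0 1 3 6 11 2 7 9 5 8 4 14 10)| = 13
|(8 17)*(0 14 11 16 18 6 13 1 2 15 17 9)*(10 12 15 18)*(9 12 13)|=44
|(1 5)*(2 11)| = 2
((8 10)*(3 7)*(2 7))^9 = (8 10)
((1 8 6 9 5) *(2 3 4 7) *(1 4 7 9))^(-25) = ((1 8 6)(2 3 7)(4 9 5))^(-25) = (1 6 8)(2 7 3)(4 5 9)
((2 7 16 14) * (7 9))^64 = (2 14 16 7 9)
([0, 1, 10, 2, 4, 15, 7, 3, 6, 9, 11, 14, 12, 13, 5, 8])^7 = (2 6 5 10 7 15 11 3 8 14)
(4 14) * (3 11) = (3 11)(4 14) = [0, 1, 2, 11, 14, 5, 6, 7, 8, 9, 10, 3, 12, 13, 4]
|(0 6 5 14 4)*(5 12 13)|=|(0 6 12 13 5 14 4)|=7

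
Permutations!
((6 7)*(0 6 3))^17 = (0 6 7 3)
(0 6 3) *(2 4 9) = (0 6 3)(2 4 9) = [6, 1, 4, 0, 9, 5, 3, 7, 8, 2]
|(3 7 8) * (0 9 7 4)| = |(0 9 7 8 3 4)| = 6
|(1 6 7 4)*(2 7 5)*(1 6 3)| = |(1 3)(2 7 4 6 5)| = 10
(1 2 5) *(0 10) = (0 10)(1 2 5) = [10, 2, 5, 3, 4, 1, 6, 7, 8, 9, 0]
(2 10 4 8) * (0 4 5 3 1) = (0 4 8 2 10 5 3 1) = [4, 0, 10, 1, 8, 3, 6, 7, 2, 9, 5]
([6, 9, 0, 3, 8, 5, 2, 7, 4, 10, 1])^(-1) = (0 2 6)(1 10 9)(4 8)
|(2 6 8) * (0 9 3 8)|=6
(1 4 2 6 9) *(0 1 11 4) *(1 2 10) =(0 2 6 9 11 4 10 1) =[2, 0, 6, 3, 10, 5, 9, 7, 8, 11, 1, 4]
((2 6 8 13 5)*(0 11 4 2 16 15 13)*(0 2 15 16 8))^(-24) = (16)(0 15 8)(2 11 13)(4 5 6)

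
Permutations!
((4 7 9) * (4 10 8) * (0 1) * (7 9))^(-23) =((0 1)(4 9 10 8))^(-23) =(0 1)(4 9 10 8)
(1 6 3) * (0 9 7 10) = (0 9 7 10)(1 6 3) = [9, 6, 2, 1, 4, 5, 3, 10, 8, 7, 0]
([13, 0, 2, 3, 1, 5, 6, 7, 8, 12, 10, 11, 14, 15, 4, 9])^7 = (0 1 4 14 12 9 15 13)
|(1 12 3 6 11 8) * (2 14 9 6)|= 9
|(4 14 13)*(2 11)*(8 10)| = 6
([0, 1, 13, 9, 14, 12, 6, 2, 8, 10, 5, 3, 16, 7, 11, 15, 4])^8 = [0, 1, 7, 11, 16, 10, 6, 13, 8, 3, 9, 14, 5, 2, 4, 15, 12]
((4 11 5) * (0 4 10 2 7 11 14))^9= ((0 4 14)(2 7 11 5 10))^9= (14)(2 10 5 11 7)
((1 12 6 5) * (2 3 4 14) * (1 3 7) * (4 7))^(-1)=((1 12 6 5 3 7)(2 4 14))^(-1)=(1 7 3 5 6 12)(2 14 4)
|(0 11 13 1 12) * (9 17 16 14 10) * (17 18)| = 30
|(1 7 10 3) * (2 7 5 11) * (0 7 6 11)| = |(0 7 10 3 1 5)(2 6 11)| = 6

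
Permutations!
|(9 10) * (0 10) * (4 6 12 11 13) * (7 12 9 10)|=8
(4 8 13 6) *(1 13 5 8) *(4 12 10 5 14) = (1 13 6 12 10 5 8 14 4) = [0, 13, 2, 3, 1, 8, 12, 7, 14, 9, 5, 11, 10, 6, 4]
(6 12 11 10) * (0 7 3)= (0 7 3)(6 12 11 10)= [7, 1, 2, 0, 4, 5, 12, 3, 8, 9, 6, 10, 11]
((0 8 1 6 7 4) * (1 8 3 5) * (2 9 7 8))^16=((0 3 5 1 6 8 2 9 7 4))^16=(0 2 5 7 6)(1 4 8 3 9)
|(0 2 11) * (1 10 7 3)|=|(0 2 11)(1 10 7 3)|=12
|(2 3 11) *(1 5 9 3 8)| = 7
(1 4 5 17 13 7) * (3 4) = (1 3 4 5 17 13 7) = [0, 3, 2, 4, 5, 17, 6, 1, 8, 9, 10, 11, 12, 7, 14, 15, 16, 13]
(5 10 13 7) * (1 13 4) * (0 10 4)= (0 10)(1 13 7 5 4)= [10, 13, 2, 3, 1, 4, 6, 5, 8, 9, 0, 11, 12, 7]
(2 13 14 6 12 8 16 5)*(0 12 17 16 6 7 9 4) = [12, 1, 13, 3, 0, 2, 17, 9, 6, 4, 10, 11, 8, 14, 7, 15, 5, 16] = (0 12 8 6 17 16 5 2 13 14 7 9 4)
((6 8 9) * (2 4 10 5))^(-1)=(2 5 10 4)(6 9 8)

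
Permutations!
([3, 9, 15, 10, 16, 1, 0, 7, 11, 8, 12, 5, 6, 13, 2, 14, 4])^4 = [6, 5, 15, 0, 4, 11, 12, 7, 9, 1, 3, 8, 10, 13, 2, 14, 16]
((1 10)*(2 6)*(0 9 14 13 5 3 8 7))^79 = (0 7 8 3 5 13 14 9)(1 10)(2 6)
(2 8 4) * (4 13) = (2 8 13 4) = [0, 1, 8, 3, 2, 5, 6, 7, 13, 9, 10, 11, 12, 4]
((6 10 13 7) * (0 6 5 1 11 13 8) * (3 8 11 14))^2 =(0 10 13 5 14 8 6 11 7 1 3)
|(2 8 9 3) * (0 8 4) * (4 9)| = |(0 8 4)(2 9 3)| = 3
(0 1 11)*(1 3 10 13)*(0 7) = [3, 11, 2, 10, 4, 5, 6, 0, 8, 9, 13, 7, 12, 1] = (0 3 10 13 1 11 7)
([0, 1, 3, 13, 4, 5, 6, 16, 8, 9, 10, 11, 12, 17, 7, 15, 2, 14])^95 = [0, 1, 14, 7, 4, 5, 6, 13, 8, 9, 10, 11, 12, 16, 3, 15, 17, 2]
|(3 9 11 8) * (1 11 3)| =6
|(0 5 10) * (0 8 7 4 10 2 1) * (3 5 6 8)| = 10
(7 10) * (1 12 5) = (1 12 5)(7 10) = [0, 12, 2, 3, 4, 1, 6, 10, 8, 9, 7, 11, 5]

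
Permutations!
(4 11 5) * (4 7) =(4 11 5 7) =[0, 1, 2, 3, 11, 7, 6, 4, 8, 9, 10, 5]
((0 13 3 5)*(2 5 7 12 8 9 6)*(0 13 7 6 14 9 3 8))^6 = ((0 7 12)(2 5 13 8 3 6)(9 14))^6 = (14)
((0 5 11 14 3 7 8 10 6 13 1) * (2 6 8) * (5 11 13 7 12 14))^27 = (14)(0 5 1 11 13)(8 10)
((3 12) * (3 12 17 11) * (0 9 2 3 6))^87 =(0 3 6 2 11 9 17)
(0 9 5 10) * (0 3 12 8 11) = [9, 1, 2, 12, 4, 10, 6, 7, 11, 5, 3, 0, 8] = (0 9 5 10 3 12 8 11)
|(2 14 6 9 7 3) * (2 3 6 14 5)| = |(14)(2 5)(6 9 7)| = 6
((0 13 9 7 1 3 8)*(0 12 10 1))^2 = ((0 13 9 7)(1 3 8 12 10))^2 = (0 9)(1 8 10 3 12)(7 13)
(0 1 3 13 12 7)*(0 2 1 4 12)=[4, 3, 1, 13, 12, 5, 6, 2, 8, 9, 10, 11, 7, 0]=(0 4 12 7 2 1 3 13)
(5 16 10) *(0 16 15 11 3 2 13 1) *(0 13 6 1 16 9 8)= [9, 13, 6, 2, 4, 15, 1, 7, 0, 8, 5, 3, 12, 16, 14, 11, 10]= (0 9 8)(1 13 16 10 5 15 11 3 2 6)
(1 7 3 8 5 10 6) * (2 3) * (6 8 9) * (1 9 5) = (1 7 2 3 5 10 8)(6 9) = [0, 7, 3, 5, 4, 10, 9, 2, 1, 6, 8]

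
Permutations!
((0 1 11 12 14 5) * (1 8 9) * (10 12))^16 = ((0 8 9 1 11 10 12 14 5))^16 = (0 14 10 1 8 5 12 11 9)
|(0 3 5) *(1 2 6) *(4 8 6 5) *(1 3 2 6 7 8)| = |(0 2 5)(1 6 3 4)(7 8)| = 12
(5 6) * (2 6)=[0, 1, 6, 3, 4, 2, 5]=(2 6 5)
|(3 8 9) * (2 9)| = 4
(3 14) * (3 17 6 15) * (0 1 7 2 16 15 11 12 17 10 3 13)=(0 1 7 2 16 15 13)(3 14 10)(6 11 12 17)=[1, 7, 16, 14, 4, 5, 11, 2, 8, 9, 3, 12, 17, 0, 10, 13, 15, 6]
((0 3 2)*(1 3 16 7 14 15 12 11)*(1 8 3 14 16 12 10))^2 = (16)(0 11 3)(1 15)(2 12 8)(10 14)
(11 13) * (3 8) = (3 8)(11 13) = [0, 1, 2, 8, 4, 5, 6, 7, 3, 9, 10, 13, 12, 11]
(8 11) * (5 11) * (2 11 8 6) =(2 11 6)(5 8) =[0, 1, 11, 3, 4, 8, 2, 7, 5, 9, 10, 6]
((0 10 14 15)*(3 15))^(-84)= (0 10 14 3 15)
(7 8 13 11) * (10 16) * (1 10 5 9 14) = [0, 10, 2, 3, 4, 9, 6, 8, 13, 14, 16, 7, 12, 11, 1, 15, 5] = (1 10 16 5 9 14)(7 8 13 11)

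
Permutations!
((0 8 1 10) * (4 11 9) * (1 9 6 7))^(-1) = ((0 8 9 4 11 6 7 1 10))^(-1) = (0 10 1 7 6 11 4 9 8)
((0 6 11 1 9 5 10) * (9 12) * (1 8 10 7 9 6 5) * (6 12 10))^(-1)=((12)(0 5 7 9 1 10)(6 11 8))^(-1)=(12)(0 10 1 9 7 5)(6 8 11)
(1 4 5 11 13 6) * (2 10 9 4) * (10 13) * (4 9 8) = (1 2 13 6)(4 5 11 10 8) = [0, 2, 13, 3, 5, 11, 1, 7, 4, 9, 8, 10, 12, 6]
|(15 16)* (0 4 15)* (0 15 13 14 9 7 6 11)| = 8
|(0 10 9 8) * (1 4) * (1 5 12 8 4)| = |(0 10 9 4 5 12 8)| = 7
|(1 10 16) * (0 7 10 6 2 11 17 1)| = |(0 7 10 16)(1 6 2 11 17)| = 20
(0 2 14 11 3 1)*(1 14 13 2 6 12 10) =(0 6 12 10 1)(2 13)(3 14 11) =[6, 0, 13, 14, 4, 5, 12, 7, 8, 9, 1, 3, 10, 2, 11]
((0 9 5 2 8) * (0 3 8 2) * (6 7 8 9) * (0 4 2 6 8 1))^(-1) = ((0 8 3 9 5 4 2 6 7 1))^(-1) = (0 1 7 6 2 4 5 9 3 8)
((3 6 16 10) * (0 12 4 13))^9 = ((0 12 4 13)(3 6 16 10))^9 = (0 12 4 13)(3 6 16 10)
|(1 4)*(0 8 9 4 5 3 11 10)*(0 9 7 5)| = 10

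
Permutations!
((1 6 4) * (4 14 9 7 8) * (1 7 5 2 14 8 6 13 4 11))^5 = (1 8 7 13 11 6 4)(2 14 9 5)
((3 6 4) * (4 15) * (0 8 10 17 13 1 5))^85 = (0 8 10 17 13 1 5)(3 6 15 4)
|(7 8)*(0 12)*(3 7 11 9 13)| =6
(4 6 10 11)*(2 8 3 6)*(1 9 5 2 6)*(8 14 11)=(1 9 5 2 14 11 4 6 10 8 3)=[0, 9, 14, 1, 6, 2, 10, 7, 3, 5, 8, 4, 12, 13, 11]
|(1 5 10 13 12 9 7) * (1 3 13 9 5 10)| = 8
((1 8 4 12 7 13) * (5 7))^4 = ((1 8 4 12 5 7 13))^4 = (1 5 8 7 4 13 12)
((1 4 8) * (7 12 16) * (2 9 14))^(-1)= (1 8 4)(2 14 9)(7 16 12)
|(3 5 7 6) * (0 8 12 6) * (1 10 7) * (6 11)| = |(0 8 12 11 6 3 5 1 10 7)| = 10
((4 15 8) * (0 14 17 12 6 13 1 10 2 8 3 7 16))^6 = ((0 14 17 12 6 13 1 10 2 8 4 15 3 7 16))^6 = (0 1 3 12 8)(2 16 13 15 17)(4 14 10 7 6)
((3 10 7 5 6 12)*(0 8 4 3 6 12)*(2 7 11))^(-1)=((0 8 4 3 10 11 2 7 5 12 6))^(-1)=(0 6 12 5 7 2 11 10 3 4 8)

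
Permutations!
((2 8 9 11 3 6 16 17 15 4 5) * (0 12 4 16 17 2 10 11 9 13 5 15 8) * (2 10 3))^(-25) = ((0 12 4 15 16 10 11 2)(3 6 17 8 13 5))^(-25) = (0 2 11 10 16 15 4 12)(3 5 13 8 17 6)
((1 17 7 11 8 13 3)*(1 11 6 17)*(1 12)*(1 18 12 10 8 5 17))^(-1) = ((1 10 8 13 3 11 5 17 7 6)(12 18))^(-1) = (1 6 7 17 5 11 3 13 8 10)(12 18)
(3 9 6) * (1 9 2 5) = (1 9 6 3 2 5) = [0, 9, 5, 2, 4, 1, 3, 7, 8, 6]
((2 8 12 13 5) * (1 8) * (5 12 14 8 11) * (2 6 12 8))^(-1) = ((1 11 5 6 12 13 8 14 2))^(-1) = (1 2 14 8 13 12 6 5 11)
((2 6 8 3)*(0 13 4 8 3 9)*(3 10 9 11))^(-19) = (0 13 4 8 11 3 2 6 10 9)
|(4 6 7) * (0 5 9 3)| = 12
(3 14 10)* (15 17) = [0, 1, 2, 14, 4, 5, 6, 7, 8, 9, 3, 11, 12, 13, 10, 17, 16, 15] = (3 14 10)(15 17)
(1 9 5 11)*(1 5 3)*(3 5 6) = (1 9 5 11 6 3) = [0, 9, 2, 1, 4, 11, 3, 7, 8, 5, 10, 6]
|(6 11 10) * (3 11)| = 4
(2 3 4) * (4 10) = (2 3 10 4) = [0, 1, 3, 10, 2, 5, 6, 7, 8, 9, 4]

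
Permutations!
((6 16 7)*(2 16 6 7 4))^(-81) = (16)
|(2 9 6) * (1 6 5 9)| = |(1 6 2)(5 9)| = 6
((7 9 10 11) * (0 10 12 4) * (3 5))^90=((0 10 11 7 9 12 4)(3 5))^90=(0 4 12 9 7 11 10)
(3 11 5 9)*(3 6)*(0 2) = [2, 1, 0, 11, 4, 9, 3, 7, 8, 6, 10, 5] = (0 2)(3 11 5 9 6)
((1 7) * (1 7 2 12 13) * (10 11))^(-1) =((1 2 12 13)(10 11))^(-1) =(1 13 12 2)(10 11)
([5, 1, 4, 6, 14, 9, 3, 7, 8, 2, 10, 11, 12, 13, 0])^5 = [14, 1, 9, 6, 2, 0, 3, 7, 8, 5, 10, 11, 12, 13, 4]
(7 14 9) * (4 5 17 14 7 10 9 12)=(4 5 17 14 12)(9 10)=[0, 1, 2, 3, 5, 17, 6, 7, 8, 10, 9, 11, 4, 13, 12, 15, 16, 14]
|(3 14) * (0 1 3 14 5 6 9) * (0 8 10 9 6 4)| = |(14)(0 1 3 5 4)(8 10 9)| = 15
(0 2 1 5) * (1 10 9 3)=(0 2 10 9 3 1 5)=[2, 5, 10, 1, 4, 0, 6, 7, 8, 3, 9]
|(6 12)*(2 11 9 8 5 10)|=6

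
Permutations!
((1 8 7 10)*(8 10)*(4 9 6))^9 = (1 10)(7 8)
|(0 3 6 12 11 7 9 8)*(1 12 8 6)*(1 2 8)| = |(0 3 2 8)(1 12 11 7 9 6)| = 12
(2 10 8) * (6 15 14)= (2 10 8)(6 15 14)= [0, 1, 10, 3, 4, 5, 15, 7, 2, 9, 8, 11, 12, 13, 6, 14]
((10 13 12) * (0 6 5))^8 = ((0 6 5)(10 13 12))^8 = (0 5 6)(10 12 13)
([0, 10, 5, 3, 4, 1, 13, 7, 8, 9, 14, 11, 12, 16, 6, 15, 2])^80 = [0, 1, 2, 3, 4, 5, 6, 7, 8, 9, 10, 11, 12, 13, 14, 15, 16]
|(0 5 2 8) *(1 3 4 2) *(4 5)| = |(0 4 2 8)(1 3 5)| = 12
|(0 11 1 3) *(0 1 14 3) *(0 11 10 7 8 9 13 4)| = |(0 10 7 8 9 13 4)(1 11 14 3)| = 28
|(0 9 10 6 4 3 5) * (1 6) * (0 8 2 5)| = |(0 9 10 1 6 4 3)(2 5 8)| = 21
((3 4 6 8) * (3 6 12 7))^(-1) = ((3 4 12 7)(6 8))^(-1) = (3 7 12 4)(6 8)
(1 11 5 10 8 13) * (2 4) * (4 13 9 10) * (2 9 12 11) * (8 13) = [0, 2, 8, 3, 9, 4, 6, 7, 12, 10, 13, 5, 11, 1] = (1 2 8 12 11 5 4 9 10 13)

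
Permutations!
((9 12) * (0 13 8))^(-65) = ((0 13 8)(9 12))^(-65) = (0 13 8)(9 12)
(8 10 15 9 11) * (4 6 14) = (4 6 14)(8 10 15 9 11) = [0, 1, 2, 3, 6, 5, 14, 7, 10, 11, 15, 8, 12, 13, 4, 9]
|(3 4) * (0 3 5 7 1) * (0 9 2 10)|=9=|(0 3 4 5 7 1 9 2 10)|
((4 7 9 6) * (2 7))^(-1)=(2 4 6 9 7)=((2 7 9 6 4))^(-1)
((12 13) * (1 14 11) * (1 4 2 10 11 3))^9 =(14)(2 10 11 4)(12 13)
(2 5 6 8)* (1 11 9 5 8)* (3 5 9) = (1 11 3 5 6)(2 8) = [0, 11, 8, 5, 4, 6, 1, 7, 2, 9, 10, 3]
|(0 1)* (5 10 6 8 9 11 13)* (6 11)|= |(0 1)(5 10 11 13)(6 8 9)|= 12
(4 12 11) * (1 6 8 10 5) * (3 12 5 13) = (1 6 8 10 13 3 12 11 4 5) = [0, 6, 2, 12, 5, 1, 8, 7, 10, 9, 13, 4, 11, 3]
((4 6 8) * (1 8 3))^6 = ((1 8 4 6 3))^6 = (1 8 4 6 3)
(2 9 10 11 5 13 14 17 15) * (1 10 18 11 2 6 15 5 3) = (1 10 2 9 18 11 3)(5 13 14 17)(6 15) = [0, 10, 9, 1, 4, 13, 15, 7, 8, 18, 2, 3, 12, 14, 17, 6, 16, 5, 11]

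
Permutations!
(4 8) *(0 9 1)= (0 9 1)(4 8)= [9, 0, 2, 3, 8, 5, 6, 7, 4, 1]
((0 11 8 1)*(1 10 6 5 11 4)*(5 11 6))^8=((0 4 1)(5 6 11 8 10))^8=(0 1 4)(5 8 6 10 11)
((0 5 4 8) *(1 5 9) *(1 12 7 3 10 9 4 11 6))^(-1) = (0 8 4)(1 6 11 5)(3 7 12 9 10)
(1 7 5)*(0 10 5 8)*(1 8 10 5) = (0 5 8)(1 7 10) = [5, 7, 2, 3, 4, 8, 6, 10, 0, 9, 1]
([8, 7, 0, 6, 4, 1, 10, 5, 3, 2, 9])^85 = (0 8 3 6 10 9 2)(1 7 5)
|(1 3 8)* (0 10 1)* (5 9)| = 10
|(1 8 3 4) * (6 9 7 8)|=7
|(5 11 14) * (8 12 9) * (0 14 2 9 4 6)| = 10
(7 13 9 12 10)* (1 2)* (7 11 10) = [0, 2, 1, 3, 4, 5, 6, 13, 8, 12, 11, 10, 7, 9] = (1 2)(7 13 9 12)(10 11)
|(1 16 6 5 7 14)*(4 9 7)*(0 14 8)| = |(0 14 1 16 6 5 4 9 7 8)| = 10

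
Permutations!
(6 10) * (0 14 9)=[14, 1, 2, 3, 4, 5, 10, 7, 8, 0, 6, 11, 12, 13, 9]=(0 14 9)(6 10)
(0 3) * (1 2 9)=[3, 2, 9, 0, 4, 5, 6, 7, 8, 1]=(0 3)(1 2 9)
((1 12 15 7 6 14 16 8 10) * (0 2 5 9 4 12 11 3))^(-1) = (0 3 11 1 10 8 16 14 6 7 15 12 4 9 5 2)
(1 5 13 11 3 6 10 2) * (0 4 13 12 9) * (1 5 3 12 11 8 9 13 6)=(0 4 6 10 2 5 11 12 13 8 9)(1 3)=[4, 3, 5, 1, 6, 11, 10, 7, 9, 0, 2, 12, 13, 8]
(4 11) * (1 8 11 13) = (1 8 11 4 13) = [0, 8, 2, 3, 13, 5, 6, 7, 11, 9, 10, 4, 12, 1]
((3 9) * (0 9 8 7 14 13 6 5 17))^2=(0 3 7 13 5)(6 17 9 8 14)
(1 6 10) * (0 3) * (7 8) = [3, 6, 2, 0, 4, 5, 10, 8, 7, 9, 1] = (0 3)(1 6 10)(7 8)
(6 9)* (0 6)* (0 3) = (0 6 9 3) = [6, 1, 2, 0, 4, 5, 9, 7, 8, 3]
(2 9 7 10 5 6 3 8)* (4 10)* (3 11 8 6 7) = [0, 1, 9, 6, 10, 7, 11, 4, 2, 3, 5, 8] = (2 9 3 6 11 8)(4 10 5 7)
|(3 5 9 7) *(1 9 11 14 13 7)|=|(1 9)(3 5 11 14 13 7)|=6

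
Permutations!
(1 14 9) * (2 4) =[0, 14, 4, 3, 2, 5, 6, 7, 8, 1, 10, 11, 12, 13, 9] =(1 14 9)(2 4)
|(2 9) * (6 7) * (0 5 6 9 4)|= 7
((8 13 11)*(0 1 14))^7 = ((0 1 14)(8 13 11))^7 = (0 1 14)(8 13 11)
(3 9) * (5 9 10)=(3 10 5 9)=[0, 1, 2, 10, 4, 9, 6, 7, 8, 3, 5]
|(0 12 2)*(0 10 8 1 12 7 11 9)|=|(0 7 11 9)(1 12 2 10 8)|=20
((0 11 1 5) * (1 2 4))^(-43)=(0 5 1 4 2 11)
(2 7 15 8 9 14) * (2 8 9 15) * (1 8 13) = (1 8 15 9 14 13)(2 7) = [0, 8, 7, 3, 4, 5, 6, 2, 15, 14, 10, 11, 12, 1, 13, 9]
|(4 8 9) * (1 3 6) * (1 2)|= 12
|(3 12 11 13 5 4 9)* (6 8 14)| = 21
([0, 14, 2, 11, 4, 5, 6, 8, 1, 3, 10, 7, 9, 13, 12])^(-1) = [0, 8, 2, 9, 4, 5, 6, 11, 7, 12, 10, 3, 14, 13, 1]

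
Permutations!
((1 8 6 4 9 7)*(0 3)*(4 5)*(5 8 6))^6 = (1 7 9 4 5 8 6)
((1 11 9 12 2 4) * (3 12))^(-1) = (1 4 2 12 3 9 11)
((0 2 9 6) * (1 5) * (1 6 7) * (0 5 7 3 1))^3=(0 3)(1 2)(5 6)(7 9)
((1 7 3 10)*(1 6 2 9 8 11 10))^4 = (1 7 3)(2 10 8)(6 11 9)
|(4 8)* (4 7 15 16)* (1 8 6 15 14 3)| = 20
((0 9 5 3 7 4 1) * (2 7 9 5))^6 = (0 4 2 3)(1 7 9 5)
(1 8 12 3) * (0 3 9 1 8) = (0 3 8 12 9 1) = [3, 0, 2, 8, 4, 5, 6, 7, 12, 1, 10, 11, 9]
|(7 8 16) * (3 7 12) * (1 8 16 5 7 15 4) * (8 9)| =10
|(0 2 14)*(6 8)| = |(0 2 14)(6 8)| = 6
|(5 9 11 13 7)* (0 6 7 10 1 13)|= |(0 6 7 5 9 11)(1 13 10)|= 6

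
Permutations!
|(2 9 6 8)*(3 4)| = 4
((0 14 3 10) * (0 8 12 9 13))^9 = ((0 14 3 10 8 12 9 13))^9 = (0 14 3 10 8 12 9 13)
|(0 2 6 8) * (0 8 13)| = |(0 2 6 13)| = 4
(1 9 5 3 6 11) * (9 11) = (1 11)(3 6 9 5) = [0, 11, 2, 6, 4, 3, 9, 7, 8, 5, 10, 1]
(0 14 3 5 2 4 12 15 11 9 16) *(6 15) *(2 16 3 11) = [14, 1, 4, 5, 12, 16, 15, 7, 8, 3, 10, 9, 6, 13, 11, 2, 0] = (0 14 11 9 3 5 16)(2 4 12 6 15)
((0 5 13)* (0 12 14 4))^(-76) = (0 13 14)(4 5 12) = ((0 5 13 12 14 4))^(-76)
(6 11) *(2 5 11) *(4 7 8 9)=(2 5 11 6)(4 7 8 9)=[0, 1, 5, 3, 7, 11, 2, 8, 9, 4, 10, 6]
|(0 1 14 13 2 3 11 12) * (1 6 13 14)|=7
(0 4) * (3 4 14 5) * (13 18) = (0 14 5 3 4)(13 18) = [14, 1, 2, 4, 0, 3, 6, 7, 8, 9, 10, 11, 12, 18, 5, 15, 16, 17, 13]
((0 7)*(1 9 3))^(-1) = ((0 7)(1 9 3))^(-1) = (0 7)(1 3 9)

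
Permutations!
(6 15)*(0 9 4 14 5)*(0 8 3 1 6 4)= (0 9)(1 6 15 4 14 5 8 3)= [9, 6, 2, 1, 14, 8, 15, 7, 3, 0, 10, 11, 12, 13, 5, 4]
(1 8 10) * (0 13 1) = (0 13 1 8 10) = [13, 8, 2, 3, 4, 5, 6, 7, 10, 9, 0, 11, 12, 1]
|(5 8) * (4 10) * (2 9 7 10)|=10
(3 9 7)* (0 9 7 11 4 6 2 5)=[9, 1, 5, 7, 6, 0, 2, 3, 8, 11, 10, 4]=(0 9 11 4 6 2 5)(3 7)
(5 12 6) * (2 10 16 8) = (2 10 16 8)(5 12 6) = [0, 1, 10, 3, 4, 12, 5, 7, 2, 9, 16, 11, 6, 13, 14, 15, 8]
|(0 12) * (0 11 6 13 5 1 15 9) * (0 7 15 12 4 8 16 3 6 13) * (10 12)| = |(0 4 8 16 3 6)(1 10 12 11 13 5)(7 15 9)| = 6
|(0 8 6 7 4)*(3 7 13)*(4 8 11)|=|(0 11 4)(3 7 8 6 13)|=15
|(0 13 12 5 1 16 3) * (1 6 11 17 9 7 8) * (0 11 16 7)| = 30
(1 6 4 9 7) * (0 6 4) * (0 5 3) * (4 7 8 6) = [4, 7, 2, 0, 9, 3, 5, 1, 6, 8] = (0 4 9 8 6 5 3)(1 7)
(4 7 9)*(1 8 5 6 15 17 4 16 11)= (1 8 5 6 15 17 4 7 9 16 11)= [0, 8, 2, 3, 7, 6, 15, 9, 5, 16, 10, 1, 12, 13, 14, 17, 11, 4]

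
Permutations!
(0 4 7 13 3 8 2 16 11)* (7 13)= (0 4 13 3 8 2 16 11)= [4, 1, 16, 8, 13, 5, 6, 7, 2, 9, 10, 0, 12, 3, 14, 15, 11]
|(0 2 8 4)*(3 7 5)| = 12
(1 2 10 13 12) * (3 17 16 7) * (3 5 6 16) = (1 2 10 13 12)(3 17)(5 6 16 7) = [0, 2, 10, 17, 4, 6, 16, 5, 8, 9, 13, 11, 1, 12, 14, 15, 7, 3]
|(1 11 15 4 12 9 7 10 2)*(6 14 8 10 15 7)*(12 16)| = |(1 11 7 15 4 16 12 9 6 14 8 10 2)| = 13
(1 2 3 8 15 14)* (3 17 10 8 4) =[0, 2, 17, 4, 3, 5, 6, 7, 15, 9, 8, 11, 12, 13, 1, 14, 16, 10] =(1 2 17 10 8 15 14)(3 4)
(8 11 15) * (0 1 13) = (0 1 13)(8 11 15) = [1, 13, 2, 3, 4, 5, 6, 7, 11, 9, 10, 15, 12, 0, 14, 8]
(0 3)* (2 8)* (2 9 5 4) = (0 3)(2 8 9 5 4) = [3, 1, 8, 0, 2, 4, 6, 7, 9, 5]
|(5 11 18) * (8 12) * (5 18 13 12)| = 5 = |(18)(5 11 13 12 8)|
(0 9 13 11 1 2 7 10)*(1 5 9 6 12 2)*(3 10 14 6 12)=[12, 1, 7, 10, 4, 9, 3, 14, 8, 13, 0, 5, 2, 11, 6]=(0 12 2 7 14 6 3 10)(5 9 13 11)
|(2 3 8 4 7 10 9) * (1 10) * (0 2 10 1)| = 6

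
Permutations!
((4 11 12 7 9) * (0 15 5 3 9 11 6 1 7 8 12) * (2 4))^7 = ((0 15 5 3 9 2 4 6 1 7 11)(8 12))^7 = (0 6 3 11 4 5 7 2 15 1 9)(8 12)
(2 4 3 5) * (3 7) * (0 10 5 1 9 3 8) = (0 10 5 2 4 7 8)(1 9 3) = [10, 9, 4, 1, 7, 2, 6, 8, 0, 3, 5]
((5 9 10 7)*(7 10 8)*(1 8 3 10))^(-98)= (10)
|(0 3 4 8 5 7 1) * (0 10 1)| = 6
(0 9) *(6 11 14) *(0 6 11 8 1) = (0 9 6 8 1)(11 14) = [9, 0, 2, 3, 4, 5, 8, 7, 1, 6, 10, 14, 12, 13, 11]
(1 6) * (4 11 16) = (1 6)(4 11 16) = [0, 6, 2, 3, 11, 5, 1, 7, 8, 9, 10, 16, 12, 13, 14, 15, 4]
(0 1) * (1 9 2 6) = (0 9 2 6 1) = [9, 0, 6, 3, 4, 5, 1, 7, 8, 2]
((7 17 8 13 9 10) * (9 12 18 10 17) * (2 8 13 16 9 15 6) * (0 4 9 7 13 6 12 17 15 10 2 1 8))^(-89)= (0 9 12 2 4 15 18)(1 6 17 13 10 7 16 8)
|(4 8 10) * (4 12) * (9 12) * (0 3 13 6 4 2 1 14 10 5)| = |(0 3 13 6 4 8 5)(1 14 10 9 12 2)| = 42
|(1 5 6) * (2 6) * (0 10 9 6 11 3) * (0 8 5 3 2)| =8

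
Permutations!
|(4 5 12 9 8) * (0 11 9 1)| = |(0 11 9 8 4 5 12 1)| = 8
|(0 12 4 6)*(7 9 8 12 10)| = |(0 10 7 9 8 12 4 6)| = 8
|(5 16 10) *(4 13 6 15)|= |(4 13 6 15)(5 16 10)|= 12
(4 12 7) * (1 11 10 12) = (1 11 10 12 7 4) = [0, 11, 2, 3, 1, 5, 6, 4, 8, 9, 12, 10, 7]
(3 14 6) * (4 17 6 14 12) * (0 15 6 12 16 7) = (0 15 6 3 16 7)(4 17 12) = [15, 1, 2, 16, 17, 5, 3, 0, 8, 9, 10, 11, 4, 13, 14, 6, 7, 12]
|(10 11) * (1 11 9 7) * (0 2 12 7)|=8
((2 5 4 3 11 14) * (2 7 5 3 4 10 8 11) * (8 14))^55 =((2 3)(5 10 14 7)(8 11))^55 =(2 3)(5 7 14 10)(8 11)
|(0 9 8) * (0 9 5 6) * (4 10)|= |(0 5 6)(4 10)(8 9)|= 6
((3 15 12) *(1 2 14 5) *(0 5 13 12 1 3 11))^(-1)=((0 5 3 15 1 2 14 13 12 11))^(-1)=(0 11 12 13 14 2 1 15 3 5)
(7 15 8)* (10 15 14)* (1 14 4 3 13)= [0, 14, 2, 13, 3, 5, 6, 4, 7, 9, 15, 11, 12, 1, 10, 8]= (1 14 10 15 8 7 4 3 13)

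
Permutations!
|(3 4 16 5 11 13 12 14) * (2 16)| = 9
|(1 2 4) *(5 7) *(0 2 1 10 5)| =|(0 2 4 10 5 7)| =6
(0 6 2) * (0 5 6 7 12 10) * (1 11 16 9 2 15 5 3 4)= (0 7 12 10)(1 11 16 9 2 3 4)(5 6 15)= [7, 11, 3, 4, 1, 6, 15, 12, 8, 2, 0, 16, 10, 13, 14, 5, 9]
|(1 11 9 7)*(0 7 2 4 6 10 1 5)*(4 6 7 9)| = 10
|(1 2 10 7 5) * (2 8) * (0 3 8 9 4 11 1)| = |(0 3 8 2 10 7 5)(1 9 4 11)| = 28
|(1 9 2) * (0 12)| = |(0 12)(1 9 2)| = 6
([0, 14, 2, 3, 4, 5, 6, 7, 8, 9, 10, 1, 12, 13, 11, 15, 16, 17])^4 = (17)(1 14 11)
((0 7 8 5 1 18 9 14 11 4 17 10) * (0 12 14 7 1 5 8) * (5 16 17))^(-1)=(0 7 9 18 1)(4 11 14 12 10 17 16 5)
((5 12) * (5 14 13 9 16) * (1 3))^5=(1 3)(5 16 9 13 14 12)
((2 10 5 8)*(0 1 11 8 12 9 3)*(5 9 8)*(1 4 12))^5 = ((0 4 12 8 2 10 9 3)(1 11 5))^5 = (0 10 12 3 2 4 9 8)(1 5 11)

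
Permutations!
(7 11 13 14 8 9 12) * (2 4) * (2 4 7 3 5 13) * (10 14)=[0, 1, 7, 5, 4, 13, 6, 11, 9, 12, 14, 2, 3, 10, 8]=(2 7 11)(3 5 13 10 14 8 9 12)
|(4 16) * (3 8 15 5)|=4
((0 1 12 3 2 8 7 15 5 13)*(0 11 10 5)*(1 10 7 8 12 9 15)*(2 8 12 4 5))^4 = (0 5 1 10 13 9 2 11 15 4 7)(3 8 12)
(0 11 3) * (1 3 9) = (0 11 9 1 3) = [11, 3, 2, 0, 4, 5, 6, 7, 8, 1, 10, 9]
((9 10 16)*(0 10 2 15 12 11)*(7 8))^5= (0 15 16 11 2 10 12 9)(7 8)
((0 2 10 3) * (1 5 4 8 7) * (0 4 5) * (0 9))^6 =((0 2 10 3 4 8 7 1 9))^6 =(0 7 3)(1 4 2)(8 10 9)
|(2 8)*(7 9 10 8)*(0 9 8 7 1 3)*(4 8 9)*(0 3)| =|(0 4 8 2 1)(7 9 10)| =15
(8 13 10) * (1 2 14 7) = (1 2 14 7)(8 13 10) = [0, 2, 14, 3, 4, 5, 6, 1, 13, 9, 8, 11, 12, 10, 7]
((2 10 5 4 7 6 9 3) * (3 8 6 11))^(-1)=((2 10 5 4 7 11 3)(6 9 8))^(-1)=(2 3 11 7 4 5 10)(6 8 9)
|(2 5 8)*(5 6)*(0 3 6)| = |(0 3 6 5 8 2)| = 6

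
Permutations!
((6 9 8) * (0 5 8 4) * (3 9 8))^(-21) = (0 4 9 3 5)(6 8)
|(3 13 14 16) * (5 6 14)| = 6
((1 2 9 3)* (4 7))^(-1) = (1 3 9 2)(4 7)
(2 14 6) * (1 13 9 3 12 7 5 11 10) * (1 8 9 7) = (1 13 7 5 11 10 8 9 3 12)(2 14 6) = [0, 13, 14, 12, 4, 11, 2, 5, 9, 3, 8, 10, 1, 7, 6]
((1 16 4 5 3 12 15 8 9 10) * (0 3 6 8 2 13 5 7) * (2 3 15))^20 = (0 13 10)(1 15 5)(2 9 7)(3 6 16)(4 12 8)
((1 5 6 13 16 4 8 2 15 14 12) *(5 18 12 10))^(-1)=(1 12 18)(2 8 4 16 13 6 5 10 14 15)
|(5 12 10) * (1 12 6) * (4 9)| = 10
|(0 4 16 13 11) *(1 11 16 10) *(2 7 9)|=|(0 4 10 1 11)(2 7 9)(13 16)|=30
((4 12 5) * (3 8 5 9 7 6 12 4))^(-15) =(6 12 9 7)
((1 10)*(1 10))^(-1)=(10)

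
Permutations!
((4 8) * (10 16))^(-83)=((4 8)(10 16))^(-83)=(4 8)(10 16)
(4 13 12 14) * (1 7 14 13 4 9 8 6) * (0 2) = (0 2)(1 7 14 9 8 6)(12 13) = [2, 7, 0, 3, 4, 5, 1, 14, 6, 8, 10, 11, 13, 12, 9]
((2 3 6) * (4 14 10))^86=(2 6 3)(4 10 14)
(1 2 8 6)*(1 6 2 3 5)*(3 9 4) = (1 9 4 3 5)(2 8) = [0, 9, 8, 5, 3, 1, 6, 7, 2, 4]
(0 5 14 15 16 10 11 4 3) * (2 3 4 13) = [5, 1, 3, 0, 4, 14, 6, 7, 8, 9, 11, 13, 12, 2, 15, 16, 10] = (0 5 14 15 16 10 11 13 2 3)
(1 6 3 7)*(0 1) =(0 1 6 3 7) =[1, 6, 2, 7, 4, 5, 3, 0]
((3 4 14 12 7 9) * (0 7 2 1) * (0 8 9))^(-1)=(0 7)(1 2 12 14 4 3 9 8)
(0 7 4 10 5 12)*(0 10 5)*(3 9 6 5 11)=(0 7 4 11 3 9 6 5 12 10)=[7, 1, 2, 9, 11, 12, 5, 4, 8, 6, 0, 3, 10]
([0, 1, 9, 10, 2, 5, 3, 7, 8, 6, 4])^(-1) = (2 4 10 3 6 9)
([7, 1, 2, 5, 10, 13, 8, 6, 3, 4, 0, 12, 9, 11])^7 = (0 11 6 9 3 10 13 7 12 8 4 5)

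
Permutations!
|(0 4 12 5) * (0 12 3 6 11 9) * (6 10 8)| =8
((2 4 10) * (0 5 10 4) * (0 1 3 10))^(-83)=((0 5)(1 3 10 2))^(-83)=(0 5)(1 3 10 2)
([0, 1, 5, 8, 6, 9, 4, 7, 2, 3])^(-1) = (2 8 3 9 5)(4 6)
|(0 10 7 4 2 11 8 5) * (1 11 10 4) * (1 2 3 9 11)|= |(0 4 3 9 11 8 5)(2 10 7)|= 21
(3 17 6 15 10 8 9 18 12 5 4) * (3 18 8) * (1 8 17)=(1 8 9 17 6 15 10 3)(4 18 12 5)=[0, 8, 2, 1, 18, 4, 15, 7, 9, 17, 3, 11, 5, 13, 14, 10, 16, 6, 12]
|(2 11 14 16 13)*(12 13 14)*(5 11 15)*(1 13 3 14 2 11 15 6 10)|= 10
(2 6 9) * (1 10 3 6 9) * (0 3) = (0 3 6 1 10)(2 9) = [3, 10, 9, 6, 4, 5, 1, 7, 8, 2, 0]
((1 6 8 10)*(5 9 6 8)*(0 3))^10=(1 8 10)(5 9 6)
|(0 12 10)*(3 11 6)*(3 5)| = |(0 12 10)(3 11 6 5)| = 12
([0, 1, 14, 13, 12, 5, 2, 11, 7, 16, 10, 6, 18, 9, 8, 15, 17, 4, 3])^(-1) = (2 6 11 7 8 14)(3 18 12 4 17 16 9 13)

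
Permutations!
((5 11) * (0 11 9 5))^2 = (11)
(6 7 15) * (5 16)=(5 16)(6 7 15)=[0, 1, 2, 3, 4, 16, 7, 15, 8, 9, 10, 11, 12, 13, 14, 6, 5]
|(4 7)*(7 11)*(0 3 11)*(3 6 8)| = 7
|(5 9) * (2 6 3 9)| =|(2 6 3 9 5)| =5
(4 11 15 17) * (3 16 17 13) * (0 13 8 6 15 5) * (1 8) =[13, 8, 2, 16, 11, 0, 15, 7, 6, 9, 10, 5, 12, 3, 14, 1, 17, 4] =(0 13 3 16 17 4 11 5)(1 8 6 15)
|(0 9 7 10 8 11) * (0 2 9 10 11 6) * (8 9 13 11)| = 6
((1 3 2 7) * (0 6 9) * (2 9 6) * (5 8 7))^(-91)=(0 1 5 9 7 2 3 8)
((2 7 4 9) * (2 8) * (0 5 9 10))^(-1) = (0 10 4 7 2 8 9 5)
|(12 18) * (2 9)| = 2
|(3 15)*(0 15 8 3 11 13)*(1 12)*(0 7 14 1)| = 8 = |(0 15 11 13 7 14 1 12)(3 8)|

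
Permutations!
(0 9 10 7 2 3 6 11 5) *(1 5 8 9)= (0 1 5)(2 3 6 11 8 9 10 7)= [1, 5, 3, 6, 4, 0, 11, 2, 9, 10, 7, 8]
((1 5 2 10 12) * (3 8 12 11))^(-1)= (1 12 8 3 11 10 2 5)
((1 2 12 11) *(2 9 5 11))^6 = (12)(1 5)(9 11)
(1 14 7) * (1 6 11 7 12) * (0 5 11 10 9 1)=(0 5 11 7 6 10 9 1 14 12)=[5, 14, 2, 3, 4, 11, 10, 6, 8, 1, 9, 7, 0, 13, 12]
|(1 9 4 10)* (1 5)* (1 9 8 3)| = 12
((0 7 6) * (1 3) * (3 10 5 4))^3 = (1 4 10 3 5)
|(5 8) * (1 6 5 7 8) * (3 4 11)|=6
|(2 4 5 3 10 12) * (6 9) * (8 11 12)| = 8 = |(2 4 5 3 10 8 11 12)(6 9)|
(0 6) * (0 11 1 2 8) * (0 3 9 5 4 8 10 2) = (0 6 11 1)(2 10)(3 9 5 4 8) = [6, 0, 10, 9, 8, 4, 11, 7, 3, 5, 2, 1]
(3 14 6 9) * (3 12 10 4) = (3 14 6 9 12 10 4) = [0, 1, 2, 14, 3, 5, 9, 7, 8, 12, 4, 11, 10, 13, 6]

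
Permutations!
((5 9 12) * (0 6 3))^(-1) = (0 3 6)(5 12 9) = ((0 6 3)(5 9 12))^(-1)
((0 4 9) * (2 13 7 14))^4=(14)(0 4 9)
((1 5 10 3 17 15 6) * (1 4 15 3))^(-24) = ((1 5 10)(3 17)(4 15 6))^(-24) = (17)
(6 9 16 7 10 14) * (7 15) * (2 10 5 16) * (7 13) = (2 10 14 6 9)(5 16 15 13 7) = [0, 1, 10, 3, 4, 16, 9, 5, 8, 2, 14, 11, 12, 7, 6, 13, 15]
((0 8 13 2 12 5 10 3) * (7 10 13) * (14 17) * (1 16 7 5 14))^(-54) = ((0 8 5 13 2 12 14 17 1 16 7 10 3))^(-54) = (0 10 16 17 12 13 8 3 7 1 14 2 5)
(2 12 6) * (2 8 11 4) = (2 12 6 8 11 4) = [0, 1, 12, 3, 2, 5, 8, 7, 11, 9, 10, 4, 6]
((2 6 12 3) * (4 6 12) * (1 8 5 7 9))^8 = ((1 8 5 7 9)(2 12 3)(4 6))^8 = (1 7 8 9 5)(2 3 12)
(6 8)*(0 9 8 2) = (0 9 8 6 2) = [9, 1, 0, 3, 4, 5, 2, 7, 6, 8]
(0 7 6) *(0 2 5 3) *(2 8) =(0 7 6 8 2 5 3) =[7, 1, 5, 0, 4, 3, 8, 6, 2]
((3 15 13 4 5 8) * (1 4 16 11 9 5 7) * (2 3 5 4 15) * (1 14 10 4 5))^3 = (1 16 5 15 11 8 13 9)(2 3)(4 10 14 7)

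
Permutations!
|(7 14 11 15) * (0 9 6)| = |(0 9 6)(7 14 11 15)| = 12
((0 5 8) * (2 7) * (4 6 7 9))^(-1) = ((0 5 8)(2 9 4 6 7))^(-1) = (0 8 5)(2 7 6 4 9)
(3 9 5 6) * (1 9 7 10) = (1 9 5 6 3 7 10) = [0, 9, 2, 7, 4, 6, 3, 10, 8, 5, 1]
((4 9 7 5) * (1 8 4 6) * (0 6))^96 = ((0 6 1 8 4 9 7 5))^96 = (9)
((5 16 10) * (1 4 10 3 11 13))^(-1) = ((1 4 10 5 16 3 11 13))^(-1) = (1 13 11 3 16 5 10 4)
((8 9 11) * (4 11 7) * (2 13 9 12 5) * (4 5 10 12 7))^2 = ((2 13 9 4 11 8 7 5)(10 12))^2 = (2 9 11 7)(4 8 5 13)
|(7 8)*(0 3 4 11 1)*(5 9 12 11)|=8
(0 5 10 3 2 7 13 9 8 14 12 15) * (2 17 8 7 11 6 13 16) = [5, 1, 11, 17, 4, 10, 13, 16, 14, 7, 3, 6, 15, 9, 12, 0, 2, 8] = (0 5 10 3 17 8 14 12 15)(2 11 6 13 9 7 16)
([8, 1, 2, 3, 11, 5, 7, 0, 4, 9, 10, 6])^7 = (0 8 4 11 6 7)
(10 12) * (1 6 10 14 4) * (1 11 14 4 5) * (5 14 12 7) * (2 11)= (14)(1 6 10 7 5)(2 11 12 4)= [0, 6, 11, 3, 2, 1, 10, 5, 8, 9, 7, 12, 4, 13, 14]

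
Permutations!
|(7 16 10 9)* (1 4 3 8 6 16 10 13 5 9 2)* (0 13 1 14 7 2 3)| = 14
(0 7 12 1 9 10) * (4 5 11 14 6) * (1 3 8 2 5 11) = (0 7 12 3 8 2 5 1 9 10)(4 11 14 6) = [7, 9, 5, 8, 11, 1, 4, 12, 2, 10, 0, 14, 3, 13, 6]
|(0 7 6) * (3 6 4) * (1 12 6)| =|(0 7 4 3 1 12 6)| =7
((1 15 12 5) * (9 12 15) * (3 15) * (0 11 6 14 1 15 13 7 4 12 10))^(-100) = (0 9 14 11 10 1 6)(3 5 4 13 15 12 7)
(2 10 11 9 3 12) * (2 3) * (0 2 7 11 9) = (0 2 10 9 7 11)(3 12) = [2, 1, 10, 12, 4, 5, 6, 11, 8, 7, 9, 0, 3]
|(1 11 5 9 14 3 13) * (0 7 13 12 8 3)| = 24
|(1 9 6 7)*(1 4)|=|(1 9 6 7 4)|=5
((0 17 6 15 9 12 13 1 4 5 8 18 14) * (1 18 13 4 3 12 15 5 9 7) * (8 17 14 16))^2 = (1 12 9 7 3 4 15)(5 6 17)(8 18)(13 16)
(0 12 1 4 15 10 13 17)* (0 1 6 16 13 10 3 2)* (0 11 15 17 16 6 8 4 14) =(0 12 8 4 17 1 14)(2 11 15 3)(13 16) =[12, 14, 11, 2, 17, 5, 6, 7, 4, 9, 10, 15, 8, 16, 0, 3, 13, 1]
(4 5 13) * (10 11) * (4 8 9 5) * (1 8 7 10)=[0, 8, 2, 3, 4, 13, 6, 10, 9, 5, 11, 1, 12, 7]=(1 8 9 5 13 7 10 11)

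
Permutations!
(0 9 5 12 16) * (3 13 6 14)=(0 9 5 12 16)(3 13 6 14)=[9, 1, 2, 13, 4, 12, 14, 7, 8, 5, 10, 11, 16, 6, 3, 15, 0]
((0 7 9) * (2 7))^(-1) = ((0 2 7 9))^(-1) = (0 9 7 2)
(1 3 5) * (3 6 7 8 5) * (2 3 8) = [0, 6, 3, 8, 4, 1, 7, 2, 5] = (1 6 7 2 3 8 5)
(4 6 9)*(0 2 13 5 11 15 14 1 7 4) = (0 2 13 5 11 15 14 1 7 4 6 9) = [2, 7, 13, 3, 6, 11, 9, 4, 8, 0, 10, 15, 12, 5, 1, 14]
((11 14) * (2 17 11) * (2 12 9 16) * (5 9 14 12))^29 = (2 5 11 16 14 17 9 12)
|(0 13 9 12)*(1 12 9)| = 4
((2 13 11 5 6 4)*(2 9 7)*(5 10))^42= ((2 13 11 10 5 6 4 9 7))^42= (2 4 10)(5 13 9)(6 11 7)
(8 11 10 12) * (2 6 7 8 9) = (2 6 7 8 11 10 12 9) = [0, 1, 6, 3, 4, 5, 7, 8, 11, 2, 12, 10, 9]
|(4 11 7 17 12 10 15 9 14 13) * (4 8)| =|(4 11 7 17 12 10 15 9 14 13 8)| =11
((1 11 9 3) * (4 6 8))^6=(1 9)(3 11)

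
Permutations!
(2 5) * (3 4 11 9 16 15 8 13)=[0, 1, 5, 4, 11, 2, 6, 7, 13, 16, 10, 9, 12, 3, 14, 8, 15]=(2 5)(3 4 11 9 16 15 8 13)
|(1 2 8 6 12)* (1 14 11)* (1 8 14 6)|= |(1 2 14 11 8)(6 12)|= 10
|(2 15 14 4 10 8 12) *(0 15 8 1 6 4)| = 12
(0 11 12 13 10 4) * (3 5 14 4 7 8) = [11, 1, 2, 5, 0, 14, 6, 8, 3, 9, 7, 12, 13, 10, 4] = (0 11 12 13 10 7 8 3 5 14 4)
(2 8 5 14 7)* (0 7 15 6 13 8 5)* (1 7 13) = (0 13 8)(1 7 2 5 14 15 6) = [13, 7, 5, 3, 4, 14, 1, 2, 0, 9, 10, 11, 12, 8, 15, 6]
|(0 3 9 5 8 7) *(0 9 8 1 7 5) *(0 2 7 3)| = |(1 3 8 5)(2 7 9)| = 12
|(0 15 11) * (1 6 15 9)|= 6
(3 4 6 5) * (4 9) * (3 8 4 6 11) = (3 9 6 5 8 4 11) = [0, 1, 2, 9, 11, 8, 5, 7, 4, 6, 10, 3]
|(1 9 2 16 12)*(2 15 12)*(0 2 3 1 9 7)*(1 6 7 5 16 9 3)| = |(0 2 9 15 12 3 6 7)(1 5 16)| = 24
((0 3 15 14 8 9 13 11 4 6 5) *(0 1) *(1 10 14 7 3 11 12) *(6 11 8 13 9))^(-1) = ((0 8 6 5 10 14 13 12 1)(3 15 7)(4 11))^(-1) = (0 1 12 13 14 10 5 6 8)(3 7 15)(4 11)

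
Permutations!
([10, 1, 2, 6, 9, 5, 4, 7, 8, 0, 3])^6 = (10)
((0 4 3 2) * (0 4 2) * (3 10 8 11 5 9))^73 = (0 2 4 10 8 11 5 9 3)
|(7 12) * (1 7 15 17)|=|(1 7 12 15 17)|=5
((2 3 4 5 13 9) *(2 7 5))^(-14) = (2 3 4)(5 9)(7 13)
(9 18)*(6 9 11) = [0, 1, 2, 3, 4, 5, 9, 7, 8, 18, 10, 6, 12, 13, 14, 15, 16, 17, 11] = (6 9 18 11)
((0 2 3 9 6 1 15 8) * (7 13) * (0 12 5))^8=((0 2 3 9 6 1 15 8 12 5)(7 13))^8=(0 12 15 6 3)(1 9 2 5 8)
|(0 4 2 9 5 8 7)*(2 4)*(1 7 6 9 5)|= 8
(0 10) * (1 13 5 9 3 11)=[10, 13, 2, 11, 4, 9, 6, 7, 8, 3, 0, 1, 12, 5]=(0 10)(1 13 5 9 3 11)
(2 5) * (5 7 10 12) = (2 7 10 12 5) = [0, 1, 7, 3, 4, 2, 6, 10, 8, 9, 12, 11, 5]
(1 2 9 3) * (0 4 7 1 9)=(0 4 7 1 2)(3 9)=[4, 2, 0, 9, 7, 5, 6, 1, 8, 3]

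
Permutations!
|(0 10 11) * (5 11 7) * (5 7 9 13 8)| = 7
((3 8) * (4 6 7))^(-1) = (3 8)(4 7 6)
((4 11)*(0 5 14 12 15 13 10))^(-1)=(0 10 13 15 12 14 5)(4 11)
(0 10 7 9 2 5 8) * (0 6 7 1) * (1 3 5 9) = (0 10 3 5 8 6 7 1)(2 9) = [10, 0, 9, 5, 4, 8, 7, 1, 6, 2, 3]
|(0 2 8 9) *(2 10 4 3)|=|(0 10 4 3 2 8 9)|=7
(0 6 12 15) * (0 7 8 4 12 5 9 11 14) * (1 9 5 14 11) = [6, 9, 2, 3, 12, 5, 14, 8, 4, 1, 10, 11, 15, 13, 0, 7] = (0 6 14)(1 9)(4 12 15 7 8)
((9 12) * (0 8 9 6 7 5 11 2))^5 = (0 7 8 5 9 11 12 2 6)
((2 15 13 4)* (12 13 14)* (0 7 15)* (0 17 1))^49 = ((0 7 15 14 12 13 4 2 17 1))^49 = (0 1 17 2 4 13 12 14 15 7)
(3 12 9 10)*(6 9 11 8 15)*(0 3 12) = (0 3)(6 9 10 12 11 8 15) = [3, 1, 2, 0, 4, 5, 9, 7, 15, 10, 12, 8, 11, 13, 14, 6]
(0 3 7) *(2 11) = (0 3 7)(2 11) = [3, 1, 11, 7, 4, 5, 6, 0, 8, 9, 10, 2]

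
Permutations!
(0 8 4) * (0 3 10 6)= (0 8 4 3 10 6)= [8, 1, 2, 10, 3, 5, 0, 7, 4, 9, 6]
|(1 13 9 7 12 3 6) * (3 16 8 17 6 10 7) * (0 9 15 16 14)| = 7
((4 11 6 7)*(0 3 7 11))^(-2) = ((0 3 7 4)(6 11))^(-2) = (11)(0 7)(3 4)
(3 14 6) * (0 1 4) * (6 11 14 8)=(0 1 4)(3 8 6)(11 14)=[1, 4, 2, 8, 0, 5, 3, 7, 6, 9, 10, 14, 12, 13, 11]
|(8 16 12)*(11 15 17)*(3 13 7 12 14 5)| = 24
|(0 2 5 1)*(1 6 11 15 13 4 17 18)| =|(0 2 5 6 11 15 13 4 17 18 1)| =11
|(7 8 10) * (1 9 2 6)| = 12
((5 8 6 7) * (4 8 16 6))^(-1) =(4 8)(5 7 6 16)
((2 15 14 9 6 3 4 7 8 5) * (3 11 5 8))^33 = (2 11 9 15 5 6 14)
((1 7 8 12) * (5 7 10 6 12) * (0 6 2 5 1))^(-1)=(0 12 6)(1 8 7 5 2 10)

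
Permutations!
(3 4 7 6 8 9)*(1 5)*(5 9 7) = (1 9 3 4 5)(6 8 7) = [0, 9, 2, 4, 5, 1, 8, 6, 7, 3]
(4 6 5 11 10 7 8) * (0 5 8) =(0 5 11 10 7)(4 6 8) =[5, 1, 2, 3, 6, 11, 8, 0, 4, 9, 7, 10]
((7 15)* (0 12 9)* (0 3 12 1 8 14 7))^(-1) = ((0 1 8 14 7 15)(3 12 9))^(-1) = (0 15 7 14 8 1)(3 9 12)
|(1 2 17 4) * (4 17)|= 3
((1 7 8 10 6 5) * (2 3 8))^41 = ((1 7 2 3 8 10 6 5))^41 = (1 7 2 3 8 10 6 5)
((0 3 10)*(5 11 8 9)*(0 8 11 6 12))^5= (0 5 10 12 9 3 6 8)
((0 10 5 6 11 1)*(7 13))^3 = ((0 10 5 6 11 1)(7 13))^3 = (0 6)(1 5)(7 13)(10 11)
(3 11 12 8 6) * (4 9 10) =(3 11 12 8 6)(4 9 10) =[0, 1, 2, 11, 9, 5, 3, 7, 6, 10, 4, 12, 8]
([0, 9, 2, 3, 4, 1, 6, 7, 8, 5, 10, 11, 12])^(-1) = [0, 5, 2, 3, 4, 9, 6, 7, 8, 1, 10, 11, 12]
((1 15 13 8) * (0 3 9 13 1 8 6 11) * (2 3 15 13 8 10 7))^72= ((0 15 1 13 6 11)(2 3 9 8 10 7))^72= (15)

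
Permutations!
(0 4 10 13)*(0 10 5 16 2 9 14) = (0 4 5 16 2 9 14)(10 13) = [4, 1, 9, 3, 5, 16, 6, 7, 8, 14, 13, 11, 12, 10, 0, 15, 2]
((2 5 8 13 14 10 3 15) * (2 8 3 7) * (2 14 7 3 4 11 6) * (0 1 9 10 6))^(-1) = (0 11 4 5 2 6 14 7 13 8 15 3 10 9 1)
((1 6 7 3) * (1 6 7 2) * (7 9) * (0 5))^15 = (0 5)(1 3)(2 7)(6 9)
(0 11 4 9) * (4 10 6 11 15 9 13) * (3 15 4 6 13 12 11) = (0 4 12 11 10 13 6 3 15 9) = [4, 1, 2, 15, 12, 5, 3, 7, 8, 0, 13, 10, 11, 6, 14, 9]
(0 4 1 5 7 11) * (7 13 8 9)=(0 4 1 5 13 8 9 7 11)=[4, 5, 2, 3, 1, 13, 6, 11, 9, 7, 10, 0, 12, 8]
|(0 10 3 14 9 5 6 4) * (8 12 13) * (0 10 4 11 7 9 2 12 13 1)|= 40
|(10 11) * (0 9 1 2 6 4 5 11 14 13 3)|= 12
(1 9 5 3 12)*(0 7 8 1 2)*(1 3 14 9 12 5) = [7, 12, 0, 5, 4, 14, 6, 8, 3, 1, 10, 11, 2, 13, 9] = (0 7 8 3 5 14 9 1 12 2)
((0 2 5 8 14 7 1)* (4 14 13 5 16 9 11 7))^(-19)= (0 16 11 1 2 9 7)(4 14)(5 13 8)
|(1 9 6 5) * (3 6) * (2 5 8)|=7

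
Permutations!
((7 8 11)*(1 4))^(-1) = ((1 4)(7 8 11))^(-1) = (1 4)(7 11 8)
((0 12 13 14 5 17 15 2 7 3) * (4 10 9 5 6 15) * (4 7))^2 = (0 13 6 2 10 5 7)(3 12 14 15 4 9 17)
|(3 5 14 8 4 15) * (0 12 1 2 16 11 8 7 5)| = |(0 12 1 2 16 11 8 4 15 3)(5 14 7)| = 30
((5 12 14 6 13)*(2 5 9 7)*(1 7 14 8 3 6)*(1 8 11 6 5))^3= ((1 7 2)(3 5 12 11 6 13 9 14 8))^3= (3 11 9)(5 6 14)(8 12 13)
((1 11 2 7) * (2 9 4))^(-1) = ((1 11 9 4 2 7))^(-1) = (1 7 2 4 9 11)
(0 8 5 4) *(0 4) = (0 8 5) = [8, 1, 2, 3, 4, 0, 6, 7, 5]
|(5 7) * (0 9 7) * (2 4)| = 4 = |(0 9 7 5)(2 4)|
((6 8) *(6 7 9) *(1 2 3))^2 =(1 3 2)(6 7)(8 9)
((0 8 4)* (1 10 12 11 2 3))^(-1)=((0 8 4)(1 10 12 11 2 3))^(-1)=(0 4 8)(1 3 2 11 12 10)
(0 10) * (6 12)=[10, 1, 2, 3, 4, 5, 12, 7, 8, 9, 0, 11, 6]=(0 10)(6 12)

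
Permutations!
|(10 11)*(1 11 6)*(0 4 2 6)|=|(0 4 2 6 1 11 10)|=7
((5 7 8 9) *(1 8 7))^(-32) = (9)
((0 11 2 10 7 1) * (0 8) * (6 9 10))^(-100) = (0 8 1 7 10 9 6 2 11)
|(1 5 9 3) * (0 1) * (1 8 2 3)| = 12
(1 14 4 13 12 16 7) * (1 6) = (1 14 4 13 12 16 7 6) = [0, 14, 2, 3, 13, 5, 1, 6, 8, 9, 10, 11, 16, 12, 4, 15, 7]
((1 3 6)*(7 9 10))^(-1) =(1 6 3)(7 10 9)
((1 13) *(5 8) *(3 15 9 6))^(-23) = ((1 13)(3 15 9 6)(5 8))^(-23) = (1 13)(3 15 9 6)(5 8)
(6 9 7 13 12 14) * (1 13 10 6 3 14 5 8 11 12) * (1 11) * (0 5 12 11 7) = (0 5 8 1 13 7 10 6 9)(3 14) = [5, 13, 2, 14, 4, 8, 9, 10, 1, 0, 6, 11, 12, 7, 3]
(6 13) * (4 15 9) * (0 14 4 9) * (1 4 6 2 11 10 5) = (0 14 6 13 2 11 10 5 1 4 15) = [14, 4, 11, 3, 15, 1, 13, 7, 8, 9, 5, 10, 12, 2, 6, 0]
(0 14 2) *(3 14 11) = (0 11 3 14 2) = [11, 1, 0, 14, 4, 5, 6, 7, 8, 9, 10, 3, 12, 13, 2]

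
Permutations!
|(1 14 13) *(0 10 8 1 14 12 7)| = 6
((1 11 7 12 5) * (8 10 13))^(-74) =(1 11 7 12 5)(8 10 13) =((1 11 7 12 5)(8 10 13))^(-74)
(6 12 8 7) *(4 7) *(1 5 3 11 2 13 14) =(1 5 3 11 2 13 14)(4 7 6 12 8) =[0, 5, 13, 11, 7, 3, 12, 6, 4, 9, 10, 2, 8, 14, 1]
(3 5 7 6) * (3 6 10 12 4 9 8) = (3 5 7 10 12 4 9 8) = [0, 1, 2, 5, 9, 7, 6, 10, 3, 8, 12, 11, 4]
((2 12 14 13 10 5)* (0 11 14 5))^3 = (0 13 11 10 14) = ((0 11 14 13 10)(2 12 5))^3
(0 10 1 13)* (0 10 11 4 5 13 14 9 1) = [11, 14, 2, 3, 5, 13, 6, 7, 8, 1, 0, 4, 12, 10, 9] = (0 11 4 5 13 10)(1 14 9)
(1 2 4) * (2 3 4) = (1 3 4) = [0, 3, 2, 4, 1]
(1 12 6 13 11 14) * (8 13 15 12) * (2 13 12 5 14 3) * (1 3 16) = (1 8 12 6 15 5 14 3 2 13 11 16) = [0, 8, 13, 2, 4, 14, 15, 7, 12, 9, 10, 16, 6, 11, 3, 5, 1]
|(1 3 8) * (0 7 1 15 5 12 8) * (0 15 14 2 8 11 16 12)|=6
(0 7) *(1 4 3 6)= (0 7)(1 4 3 6)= [7, 4, 2, 6, 3, 5, 1, 0]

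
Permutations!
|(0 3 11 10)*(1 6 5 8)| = 4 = |(0 3 11 10)(1 6 5 8)|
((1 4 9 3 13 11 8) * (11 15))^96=(15)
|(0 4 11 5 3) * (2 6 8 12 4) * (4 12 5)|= |(12)(0 2 6 8 5 3)(4 11)|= 6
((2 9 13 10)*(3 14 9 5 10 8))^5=((2 5 10)(3 14 9 13 8))^5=(14)(2 10 5)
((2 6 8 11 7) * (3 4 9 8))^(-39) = (2 6 3 4 9 8 11 7)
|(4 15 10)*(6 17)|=|(4 15 10)(6 17)|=6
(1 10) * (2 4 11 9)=[0, 10, 4, 3, 11, 5, 6, 7, 8, 2, 1, 9]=(1 10)(2 4 11 9)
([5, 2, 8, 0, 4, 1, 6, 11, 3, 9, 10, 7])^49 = [5, 2, 8, 0, 4, 1, 6, 11, 3, 9, 10, 7]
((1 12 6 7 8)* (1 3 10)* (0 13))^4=((0 13)(1 12 6 7 8 3 10))^4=(13)(1 8 12 3 6 10 7)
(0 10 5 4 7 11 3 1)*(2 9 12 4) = [10, 0, 9, 1, 7, 2, 6, 11, 8, 12, 5, 3, 4] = (0 10 5 2 9 12 4 7 11 3 1)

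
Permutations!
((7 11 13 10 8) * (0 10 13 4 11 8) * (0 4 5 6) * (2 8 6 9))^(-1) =((13)(0 10 4 11 5 9 2 8 7 6))^(-1) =(13)(0 6 7 8 2 9 5 11 4 10)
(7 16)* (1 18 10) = (1 18 10)(7 16) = [0, 18, 2, 3, 4, 5, 6, 16, 8, 9, 1, 11, 12, 13, 14, 15, 7, 17, 10]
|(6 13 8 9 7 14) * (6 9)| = 3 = |(6 13 8)(7 14 9)|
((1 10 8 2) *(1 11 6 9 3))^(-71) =((1 10 8 2 11 6 9 3))^(-71) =(1 10 8 2 11 6 9 3)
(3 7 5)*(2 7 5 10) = [0, 1, 7, 5, 4, 3, 6, 10, 8, 9, 2] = (2 7 10)(3 5)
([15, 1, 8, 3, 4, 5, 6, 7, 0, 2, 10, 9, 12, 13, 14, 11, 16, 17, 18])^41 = (18)(0 8 2 9 11 15)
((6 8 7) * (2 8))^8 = (8)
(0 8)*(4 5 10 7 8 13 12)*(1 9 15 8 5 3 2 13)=(0 1 9 15 8)(2 13 12 4 3)(5 10 7)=[1, 9, 13, 2, 3, 10, 6, 5, 0, 15, 7, 11, 4, 12, 14, 8]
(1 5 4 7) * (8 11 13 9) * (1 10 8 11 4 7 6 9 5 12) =(1 12)(4 6 9 11 13 5 7 10 8) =[0, 12, 2, 3, 6, 7, 9, 10, 4, 11, 8, 13, 1, 5]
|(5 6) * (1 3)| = 2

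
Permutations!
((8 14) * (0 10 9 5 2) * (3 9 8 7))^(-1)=(0 2 5 9 3 7 14 8 10)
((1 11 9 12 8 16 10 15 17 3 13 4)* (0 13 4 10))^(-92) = ((0 13 10 15 17 3 4 1 11 9 12 8 16))^(-92) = (0 16 8 12 9 11 1 4 3 17 15 10 13)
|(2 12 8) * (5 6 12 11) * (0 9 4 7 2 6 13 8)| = |(0 9 4 7 2 11 5 13 8 6 12)| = 11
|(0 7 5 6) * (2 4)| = 4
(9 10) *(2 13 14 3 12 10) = (2 13 14 3 12 10 9) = [0, 1, 13, 12, 4, 5, 6, 7, 8, 2, 9, 11, 10, 14, 3]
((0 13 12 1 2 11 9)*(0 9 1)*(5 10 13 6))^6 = ((0 6 5 10 13 12)(1 2 11))^6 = (13)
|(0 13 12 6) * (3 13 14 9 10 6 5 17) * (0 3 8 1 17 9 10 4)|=30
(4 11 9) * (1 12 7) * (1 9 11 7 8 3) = (1 12 8 3)(4 7 9) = [0, 12, 2, 1, 7, 5, 6, 9, 3, 4, 10, 11, 8]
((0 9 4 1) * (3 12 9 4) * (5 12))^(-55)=((0 4 1)(3 5 12 9))^(-55)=(0 1 4)(3 5 12 9)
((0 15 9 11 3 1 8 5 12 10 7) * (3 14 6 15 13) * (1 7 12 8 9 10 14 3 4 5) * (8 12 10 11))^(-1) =((0 13 4 5 12 14 6 15 11 3 7)(1 9 8))^(-1) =(0 7 3 11 15 6 14 12 5 4 13)(1 8 9)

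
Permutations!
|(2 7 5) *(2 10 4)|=|(2 7 5 10 4)|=5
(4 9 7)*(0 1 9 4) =[1, 9, 2, 3, 4, 5, 6, 0, 8, 7] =(0 1 9 7)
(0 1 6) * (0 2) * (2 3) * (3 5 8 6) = (0 1 3 2)(5 8 6) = [1, 3, 0, 2, 4, 8, 5, 7, 6]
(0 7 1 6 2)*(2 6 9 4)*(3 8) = (0 7 1 9 4 2)(3 8) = [7, 9, 0, 8, 2, 5, 6, 1, 3, 4]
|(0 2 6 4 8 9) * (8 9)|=5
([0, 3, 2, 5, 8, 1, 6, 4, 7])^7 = [0, 3, 2, 5, 8, 1, 6, 4, 7]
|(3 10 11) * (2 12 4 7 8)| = 15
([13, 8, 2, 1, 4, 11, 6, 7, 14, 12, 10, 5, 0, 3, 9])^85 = (0 14 3 12 8 13 9 1)(5 11)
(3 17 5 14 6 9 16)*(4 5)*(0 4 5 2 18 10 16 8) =(0 4 2 18 10 16 3 17 5 14 6 9 8) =[4, 1, 18, 17, 2, 14, 9, 7, 0, 8, 16, 11, 12, 13, 6, 15, 3, 5, 10]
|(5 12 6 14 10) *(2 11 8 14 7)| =|(2 11 8 14 10 5 12 6 7)| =9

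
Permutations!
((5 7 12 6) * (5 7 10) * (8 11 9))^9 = (12)(5 10)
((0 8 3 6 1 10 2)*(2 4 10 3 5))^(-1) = ((0 8 5 2)(1 3 6)(4 10))^(-1) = (0 2 5 8)(1 6 3)(4 10)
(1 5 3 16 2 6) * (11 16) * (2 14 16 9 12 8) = [0, 5, 6, 11, 4, 3, 1, 7, 2, 12, 10, 9, 8, 13, 16, 15, 14] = (1 5 3 11 9 12 8 2 6)(14 16)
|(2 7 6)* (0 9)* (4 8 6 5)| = 6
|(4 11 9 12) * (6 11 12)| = |(4 12)(6 11 9)| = 6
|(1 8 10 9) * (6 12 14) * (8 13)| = |(1 13 8 10 9)(6 12 14)| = 15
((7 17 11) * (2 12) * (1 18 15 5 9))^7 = ((1 18 15 5 9)(2 12)(7 17 11))^7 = (1 15 9 18 5)(2 12)(7 17 11)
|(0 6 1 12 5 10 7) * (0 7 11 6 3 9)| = |(0 3 9)(1 12 5 10 11 6)| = 6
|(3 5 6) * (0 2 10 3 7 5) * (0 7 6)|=|(0 2 10 3 7 5)|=6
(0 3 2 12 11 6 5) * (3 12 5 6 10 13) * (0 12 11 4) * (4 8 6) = (0 11 10 13 3 2 5 12 8 6 4) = [11, 1, 5, 2, 0, 12, 4, 7, 6, 9, 13, 10, 8, 3]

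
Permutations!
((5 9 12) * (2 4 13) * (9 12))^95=(2 13 4)(5 12)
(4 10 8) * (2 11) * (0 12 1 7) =(0 12 1 7)(2 11)(4 10 8) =[12, 7, 11, 3, 10, 5, 6, 0, 4, 9, 8, 2, 1]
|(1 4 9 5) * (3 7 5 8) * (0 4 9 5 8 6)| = |(0 4 5 1 9 6)(3 7 8)| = 6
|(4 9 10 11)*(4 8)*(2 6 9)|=7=|(2 6 9 10 11 8 4)|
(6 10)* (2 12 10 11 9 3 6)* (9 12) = (2 9 3 6 11 12 10) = [0, 1, 9, 6, 4, 5, 11, 7, 8, 3, 2, 12, 10]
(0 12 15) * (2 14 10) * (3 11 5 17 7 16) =[12, 1, 14, 11, 4, 17, 6, 16, 8, 9, 2, 5, 15, 13, 10, 0, 3, 7] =(0 12 15)(2 14 10)(3 11 5 17 7 16)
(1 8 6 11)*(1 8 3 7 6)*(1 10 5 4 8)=[0, 3, 2, 7, 8, 4, 11, 6, 10, 9, 5, 1]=(1 3 7 6 11)(4 8 10 5)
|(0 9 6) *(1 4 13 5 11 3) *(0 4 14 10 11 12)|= 35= |(0 9 6 4 13 5 12)(1 14 10 11 3)|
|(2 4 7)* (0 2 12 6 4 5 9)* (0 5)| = 4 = |(0 2)(4 7 12 6)(5 9)|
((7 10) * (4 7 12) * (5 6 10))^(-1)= ((4 7 5 6 10 12))^(-1)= (4 12 10 6 5 7)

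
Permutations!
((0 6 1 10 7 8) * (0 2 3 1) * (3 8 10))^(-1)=((0 6)(1 3)(2 8)(7 10))^(-1)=(0 6)(1 3)(2 8)(7 10)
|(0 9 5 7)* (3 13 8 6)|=4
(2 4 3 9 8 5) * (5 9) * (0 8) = (0 8 9)(2 4 3 5) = [8, 1, 4, 5, 3, 2, 6, 7, 9, 0]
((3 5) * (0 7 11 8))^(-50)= (0 11)(7 8)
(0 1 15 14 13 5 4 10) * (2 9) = (0 1 15 14 13 5 4 10)(2 9) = [1, 15, 9, 3, 10, 4, 6, 7, 8, 2, 0, 11, 12, 5, 13, 14]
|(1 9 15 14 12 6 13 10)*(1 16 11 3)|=|(1 9 15 14 12 6 13 10 16 11 3)|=11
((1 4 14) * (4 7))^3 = (1 14 4 7)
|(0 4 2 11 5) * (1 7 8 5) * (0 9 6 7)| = 5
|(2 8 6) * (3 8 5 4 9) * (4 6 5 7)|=|(2 7 4 9 3 8 5 6)|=8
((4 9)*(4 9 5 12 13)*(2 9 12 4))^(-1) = (2 13 12 9)(4 5)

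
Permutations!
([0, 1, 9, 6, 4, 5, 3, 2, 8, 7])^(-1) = [0, 1, 7, 6, 4, 5, 3, 9, 8, 2]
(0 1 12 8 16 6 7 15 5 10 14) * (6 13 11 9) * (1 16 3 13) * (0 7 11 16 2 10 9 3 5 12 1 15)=[2, 1, 10, 13, 4, 9, 11, 0, 5, 6, 14, 3, 8, 16, 7, 12, 15]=(0 2 10 14 7)(3 13 16 15 12 8 5 9 6 11)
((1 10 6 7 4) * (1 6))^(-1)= ((1 10)(4 6 7))^(-1)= (1 10)(4 7 6)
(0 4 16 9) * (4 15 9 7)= (0 15 9)(4 16 7)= [15, 1, 2, 3, 16, 5, 6, 4, 8, 0, 10, 11, 12, 13, 14, 9, 7]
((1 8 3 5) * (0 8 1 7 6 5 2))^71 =(0 2 3 8)(5 6 7)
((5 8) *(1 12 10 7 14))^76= ((1 12 10 7 14)(5 8))^76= (1 12 10 7 14)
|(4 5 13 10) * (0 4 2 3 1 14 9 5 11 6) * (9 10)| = 60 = |(0 4 11 6)(1 14 10 2 3)(5 13 9)|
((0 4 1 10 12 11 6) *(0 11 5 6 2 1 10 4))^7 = (1 2 11 6 5 12 10 4)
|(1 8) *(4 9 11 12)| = |(1 8)(4 9 11 12)| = 4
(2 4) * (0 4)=(0 4 2)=[4, 1, 0, 3, 2]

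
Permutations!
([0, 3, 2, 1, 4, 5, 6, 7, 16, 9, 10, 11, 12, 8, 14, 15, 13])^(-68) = (8 16 13)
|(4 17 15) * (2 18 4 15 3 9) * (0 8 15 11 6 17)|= 11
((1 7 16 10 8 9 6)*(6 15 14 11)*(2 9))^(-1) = ((1 7 16 10 8 2 9 15 14 11 6))^(-1) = (1 6 11 14 15 9 2 8 10 16 7)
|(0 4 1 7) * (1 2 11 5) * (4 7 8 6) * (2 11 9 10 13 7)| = |(0 2 9 10 13 7)(1 8 6 4 11 5)| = 6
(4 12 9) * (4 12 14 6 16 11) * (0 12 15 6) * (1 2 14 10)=(0 12 9 15 6 16 11 4 10 1 2 14)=[12, 2, 14, 3, 10, 5, 16, 7, 8, 15, 1, 4, 9, 13, 0, 6, 11]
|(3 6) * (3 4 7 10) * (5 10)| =6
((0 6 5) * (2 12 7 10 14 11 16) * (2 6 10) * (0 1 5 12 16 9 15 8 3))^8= ((0 10 14 11 9 15 8 3)(1 5)(2 16 6 12 7))^8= (2 12 16 7 6)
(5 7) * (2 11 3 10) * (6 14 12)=[0, 1, 11, 10, 4, 7, 14, 5, 8, 9, 2, 3, 6, 13, 12]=(2 11 3 10)(5 7)(6 14 12)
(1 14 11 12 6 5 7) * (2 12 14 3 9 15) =[0, 3, 12, 9, 4, 7, 5, 1, 8, 15, 10, 14, 6, 13, 11, 2] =(1 3 9 15 2 12 6 5 7)(11 14)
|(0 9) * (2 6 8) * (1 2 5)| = 10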